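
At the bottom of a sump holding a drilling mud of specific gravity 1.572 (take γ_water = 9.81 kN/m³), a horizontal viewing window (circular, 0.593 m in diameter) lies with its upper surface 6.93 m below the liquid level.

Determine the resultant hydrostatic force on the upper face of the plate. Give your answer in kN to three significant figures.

γ = 1.572 × 9.81 = 15.42132 kN/m³.
The plate is horizontal, so pressure is uniform at p = γ·h = 15.42132 × 6.93 = 106.87 kN/m².
A = π(0.2965)² = 0.276184 m².
F = p·A = 106.87 × 0.276184 = 29.5158 kN.

F ≈ 29.5 kN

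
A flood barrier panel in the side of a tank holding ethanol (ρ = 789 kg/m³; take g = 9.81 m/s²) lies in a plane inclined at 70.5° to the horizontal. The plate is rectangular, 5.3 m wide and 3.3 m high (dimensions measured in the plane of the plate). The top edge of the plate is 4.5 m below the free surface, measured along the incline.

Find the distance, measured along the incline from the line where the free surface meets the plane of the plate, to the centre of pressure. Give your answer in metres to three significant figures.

γ = ρg = 789 × 9.81 / 1000 = 7.74009 kN/m³.
Let θ = 70.5° be the plate's angle to the horizontal; measure y along the incline from where the plane meets the free surface. Vertical depth h = y·sinθ with sinθ = 0.942641.
The centroid lies 3.3/2 = 1.65 m below the top edge, so y_c = 4.5 + 1.65 = 6.15 m and h_c = 6.15 × 0.942641 = 5.79724 m.
A = 5.3 × 3.3 = 17.49 m².
Resultant F = γ·h_c·A = 7.74009 × 5.79724 × 17.49 = 784.797 kN.
I_c = b·h³/12 = 5.3 × 3.3³/12 = 15.8722 m⁴.
Centre of pressure: y_p = y_c + I_c/(y_c·A) = 6.15 + 15.8722/(6.15 × 17.49) = 6.15 + 0.147561 = 6.29756 m along the plane.

y_p = 6.30 m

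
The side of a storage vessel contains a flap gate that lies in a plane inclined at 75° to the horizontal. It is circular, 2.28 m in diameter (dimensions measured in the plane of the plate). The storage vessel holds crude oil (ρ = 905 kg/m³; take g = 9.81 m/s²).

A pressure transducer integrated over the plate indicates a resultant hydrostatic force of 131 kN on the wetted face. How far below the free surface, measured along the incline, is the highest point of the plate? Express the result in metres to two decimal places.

γ = ρg = 905 × 9.81 / 1000 = 8.87805 kN/m³.
A = π(1.14)² = 4.08281 m².
From F = γ·h_c·A, the centroid depth is h_c = 131/(8.87805 × 4.08281) = 3.61405 m.
Let θ = 75° be the plate's angle to the horizontal; measure y along the incline from where the plane meets the free surface. Vertical depth h = y·sinθ with sinθ = 0.965926.
Along the incline, y_c = h_c/sinθ = 3.61405/0.965926 = 3.74154 m.
The centroid is at the centre, 1.14 m below the top of the plate, so the highest point sits at y_top = 3.74154 − 1.14 = 2.60154 m along the incline.

y_top ≈ 2.60 m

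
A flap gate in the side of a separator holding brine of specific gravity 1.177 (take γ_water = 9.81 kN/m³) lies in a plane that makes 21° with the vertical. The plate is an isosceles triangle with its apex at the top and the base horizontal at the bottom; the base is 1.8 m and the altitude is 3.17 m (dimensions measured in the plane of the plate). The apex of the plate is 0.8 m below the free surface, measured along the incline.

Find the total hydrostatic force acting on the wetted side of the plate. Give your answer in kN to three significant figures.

F ≈ 89.6 kN

γ = 1.177 × 9.81 = 11.54637 kN/m³.
The plate makes 21° with the vertical, i.e. θ = 90° − 21° = 69° to the horizontal. Measuring y along the incline from the free-surface line, vertical depth h = y·sinθ with sinθ = 0.933580.
With the apex up, the centroid sits 2h/3 = 2 × 3.17/3 = 2.11333 m below the apex, so y_c = 0.8 + 2.11333 = 2.91333 m and h_c = 2.91333 × 0.933580 = 2.71983 m.
A = ½ × 1.8 × 3.17 = 2.853 m².
Resultant F = γ·h_c·A = 11.54637 × 2.71983 × 2.853 = 89.5961 kN.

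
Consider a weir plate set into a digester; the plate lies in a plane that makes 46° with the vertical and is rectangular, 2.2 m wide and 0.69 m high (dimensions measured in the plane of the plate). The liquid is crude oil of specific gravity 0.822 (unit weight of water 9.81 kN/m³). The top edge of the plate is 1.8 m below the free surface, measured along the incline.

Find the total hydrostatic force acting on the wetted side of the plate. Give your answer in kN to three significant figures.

γ = 0.822 × 9.81 = 8.06382 kN/m³.
The plate makes 46° with the vertical, i.e. θ = 90° − 46° = 44° to the horizontal. Measuring y along the incline from the free-surface line, vertical depth h = y·sinθ with sinθ = 0.694658.
The centroid lies 0.69/2 = 0.345 m below the top edge, so y_c = 1.8 + 0.345 = 2.145 m and h_c = 2.145 × 0.694658 = 1.49004 m.
A = 2.2 × 0.69 = 1.518 m².
Resultant F = γ·h_c·A = 8.06382 × 1.49004 × 1.518 = 18.2394 kN.

F ≈ 18.2 kN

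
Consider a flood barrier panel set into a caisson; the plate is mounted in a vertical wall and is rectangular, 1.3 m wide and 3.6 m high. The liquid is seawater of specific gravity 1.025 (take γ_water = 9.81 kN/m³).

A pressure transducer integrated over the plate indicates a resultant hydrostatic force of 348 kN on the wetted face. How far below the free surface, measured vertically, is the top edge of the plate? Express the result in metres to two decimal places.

d_top ≈ 5.60 m

γ = 1.025 × 9.81 = 10.05525 kN/m³.
A = 1.3 × 3.6 = 4.68 m².
From F = γ·h_c·A, the centroid depth is h_c = 348/(10.05525 × 4.68) = 7.39504 m.
The centroid lies 3.6/2 = 1.8 m below the top edge, so the top edge sits at h_top = 7.39504 − 1.8 = 5.59504 m below the surface.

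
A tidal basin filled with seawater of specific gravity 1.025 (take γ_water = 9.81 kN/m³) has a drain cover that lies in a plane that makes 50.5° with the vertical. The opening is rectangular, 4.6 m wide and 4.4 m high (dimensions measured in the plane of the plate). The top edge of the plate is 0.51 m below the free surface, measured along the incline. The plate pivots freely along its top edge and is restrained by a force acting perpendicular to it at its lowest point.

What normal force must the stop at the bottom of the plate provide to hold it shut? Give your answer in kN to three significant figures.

P ≈ 223 kN

γ = 1.025 × 9.81 = 10.05525 kN/m³.
The plate makes 50.5° with the vertical, i.e. θ = 90° − 50.5° = 39.5° to the horizontal. Measuring y along the incline from the free-surface line, vertical depth h = y·sinθ with sinθ = 0.636078.
The centroid lies 4.4/2 = 2.2 m below the top edge, so y_c = 0.51 + 2.2 = 2.71 m and h_c = 2.71 × 0.636078 = 1.72377 m.
A = 4.6 × 4.4 = 20.24 m².
Resultant F = γ·h_c·A = 10.05525 × 1.72377 × 20.24 = 350.819 kN.
I_c = b·h³/12 = 4.6 × 4.4³/12 = 32.6539 m⁴.
Centre of pressure: y_p = y_c + I_c/(y_c·A) = 2.71 + 32.6539/(2.71 × 20.24) = 2.71 + 0.595327 = 3.30533 m along the plane.
The resultant acts 2.2 + 0.595327 = 2.79533 m (along the plate) below the hinge at the top edge, so the moment about the hinge is M = F × 2.79533 = 350.819 × 2.79533 = 980.655 kN·m.
A normal force at the bottom, 4.4 m from the hinge, must supply this moment: P = 980.655/4.4 = 222.876 kN.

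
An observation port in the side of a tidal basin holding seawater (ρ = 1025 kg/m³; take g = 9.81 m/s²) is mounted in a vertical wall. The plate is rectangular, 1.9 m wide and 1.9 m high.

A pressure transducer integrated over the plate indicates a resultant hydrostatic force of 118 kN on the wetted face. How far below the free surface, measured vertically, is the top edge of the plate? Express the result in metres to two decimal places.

γ = ρg = 1025 × 9.81 / 1000 = 10.05525 kN/m³.
A = 1.9 × 1.9 = 3.61 m².
From F = γ·h_c·A, the centroid depth is h_c = 118/(10.05525 × 3.61) = 3.25074 m.
The centroid lies 1.9/2 = 0.95 m below the top edge, so the top edge sits at h_top = 3.25074 − 0.95 = 2.30074 m below the surface.

d_top ≈ 2.30 m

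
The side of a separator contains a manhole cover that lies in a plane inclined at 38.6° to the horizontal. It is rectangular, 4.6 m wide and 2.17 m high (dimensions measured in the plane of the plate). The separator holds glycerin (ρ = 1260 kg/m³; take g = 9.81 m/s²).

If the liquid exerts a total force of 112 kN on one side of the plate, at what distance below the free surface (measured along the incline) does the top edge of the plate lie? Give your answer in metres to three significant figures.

y_top ≈ 0.370 m

γ = ρg = 1260 × 9.81 / 1000 = 12.3606 kN/m³.
A = 4.6 × 2.17 = 9.982 m².
From F = γ·h_c·A, the centroid depth is h_c = 112/(12.3606 × 9.982) = 0.907739 m.
Let θ = 38.6° be the plate's angle to the horizontal; measure y along the incline from where the plane meets the free surface. Vertical depth h = y·sinθ with sinθ = 0.623880.
Along the incline, y_c = h_c/sinθ = 0.907739/0.623880 = 1.45499 m.
The centroid lies 2.17/2 = 1.085 m below the top edge, so the top edge sits at y_top = 1.45499 − 1.085 = 0.36999 m along the incline.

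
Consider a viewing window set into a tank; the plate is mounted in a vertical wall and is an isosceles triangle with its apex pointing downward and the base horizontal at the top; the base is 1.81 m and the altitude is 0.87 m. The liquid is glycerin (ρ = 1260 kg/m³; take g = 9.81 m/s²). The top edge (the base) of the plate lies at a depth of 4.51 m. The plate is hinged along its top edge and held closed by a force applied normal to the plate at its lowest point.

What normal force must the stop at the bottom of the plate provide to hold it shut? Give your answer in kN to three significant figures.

γ = ρg = 1260 × 9.81 / 1000 = 12.3606 kN/m³.
With the apex down, the centroid sits h/3 = 0.87/3 = 0.29 m below the base (the top edge), so the centroid depth is h_c = 4.51 + 0.29 = 4.8 m.
A = ½ × 1.81 × 0.87 = 0.78735 m².
Resultant F = γ·h_c·A = 12.3606 × 4.8 × 0.78735 = 46.7142 kN.
I_c = b·h³/36 = 1.81 × 0.87³/36 = 0.0331081 m⁴.
Centre of pressure: y_p = y_c + I_c/(y_c·A) = 4.8 + 0.0331081/(4.8 × 0.78735) = 4.8 + 0.00876043 = 4.80876 m along the plane.
The resultant acts 0.29 + 0.00876043 = 0.29876 m (along the plate) below the hinge at the top edge, so the moment about the hinge is M = F × 0.29876 = 46.7142 × 0.29876 = 13.9563 kN·m.
A normal force at the bottom, 0.87 m from the hinge, must supply this moment: P = 13.9563/0.87 = 16.0417 kN.

P ≈ 16.0 kN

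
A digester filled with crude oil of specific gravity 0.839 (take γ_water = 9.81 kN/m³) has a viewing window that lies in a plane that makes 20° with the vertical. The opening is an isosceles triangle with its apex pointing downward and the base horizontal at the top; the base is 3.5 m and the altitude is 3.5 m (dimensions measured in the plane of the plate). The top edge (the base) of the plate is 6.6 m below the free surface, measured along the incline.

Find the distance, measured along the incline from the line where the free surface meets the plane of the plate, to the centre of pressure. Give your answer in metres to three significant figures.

γ = 0.839 × 9.81 = 8.23059 kN/m³.
The plate makes 20° with the vertical, i.e. θ = 90° − 20° = 70° to the horizontal. Measuring y along the incline from the free-surface line, vertical depth h = y·sinθ with sinθ = 0.939693.
With the apex down, the centroid sits h/3 = 3.5/3 = 1.16667 m below the base (the top edge), so y_c = 6.6 + 1.16667 = 7.76667 m and h_c = 7.76667 × 0.939693 = 7.29829 m.
A = ½ × 3.5 × 3.5 = 6.125 m².
Resultant F = γ·h_c·A = 8.23059 × 7.29829 × 6.125 = 367.924 kN.
I_c = b·h³/36 = 3.5 × 3.5³/36 = 4.1684 m⁴.
Centre of pressure: y_p = y_c + I_c/(y_c·A) = 7.76667 + 4.1684/(7.76667 × 6.125) = 7.76667 + 0.0876251 = 7.8543 m along the plane.

y_p = 7.85 m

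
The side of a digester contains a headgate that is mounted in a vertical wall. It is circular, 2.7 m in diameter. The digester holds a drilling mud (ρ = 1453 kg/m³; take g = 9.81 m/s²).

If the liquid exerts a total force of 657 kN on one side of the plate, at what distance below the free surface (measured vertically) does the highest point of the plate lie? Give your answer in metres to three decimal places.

γ = ρg = 1453 × 9.81 / 1000 = 14.25393 kN/m³.
A = π(1.35)² = 5.72555 m².
From F = γ·h_c·A, the centroid depth is h_c = 657/(14.25393 × 5.72555) = 8.05033 m.
The centroid is at the centre, 1.35 m below the top of the plate, so the highest point sits at h_top = 8.05033 − 1.35 = 6.70033 m below the surface.

d_top ≈ 6.700 m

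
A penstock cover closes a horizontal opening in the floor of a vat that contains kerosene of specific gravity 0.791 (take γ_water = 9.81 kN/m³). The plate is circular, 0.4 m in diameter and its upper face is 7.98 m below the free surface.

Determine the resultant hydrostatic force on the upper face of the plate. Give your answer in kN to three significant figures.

F ≈ 7.78 kN

γ = 0.791 × 9.81 = 7.75971 kN/m³.
The plate is horizontal, so pressure is uniform at p = γ·h = 7.75971 × 7.98 = 61.9225 kN/m².
A = π(0.2)² = 0.125664 m².
F = p·A = 61.9225 × 0.125664 = 7.78143 kN.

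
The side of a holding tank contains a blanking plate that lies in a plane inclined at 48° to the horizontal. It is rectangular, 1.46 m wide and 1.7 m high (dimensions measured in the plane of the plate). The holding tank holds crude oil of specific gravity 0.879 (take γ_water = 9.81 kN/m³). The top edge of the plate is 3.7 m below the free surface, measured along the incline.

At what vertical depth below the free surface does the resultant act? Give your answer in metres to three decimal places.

γ = 0.879 × 9.81 = 8.62299 kN/m³.
Let θ = 48° be the plate's angle to the horizontal; measure y along the incline from where the plane meets the free surface. Vertical depth h = y·sinθ with sinθ = 0.743145.
The centroid lies 1.7/2 = 0.85 m below the top edge, so y_c = 3.7 + 0.85 = 4.55 m and h_c = 4.55 × 0.743145 = 3.38131 m.
A = 1.46 × 1.7 = 2.482 m².
Resultant F = γ·h_c·A = 8.62299 × 3.38131 × 2.482 = 72.3677 kN.
I_c = b·h³/12 = 1.46 × 1.7³/12 = 0.597748 m⁴.
Centre of pressure: y_p = y_c + I_c/(y_c·A) = 4.55 + 0.597748/(4.55 × 2.482) = 4.55 + 0.0529304 = 4.60293 m along the plane.
Vertically, h_p = y_p·sinθ = 4.60293 × 0.743145 = 3.42064 m.

h_p = 3.421 m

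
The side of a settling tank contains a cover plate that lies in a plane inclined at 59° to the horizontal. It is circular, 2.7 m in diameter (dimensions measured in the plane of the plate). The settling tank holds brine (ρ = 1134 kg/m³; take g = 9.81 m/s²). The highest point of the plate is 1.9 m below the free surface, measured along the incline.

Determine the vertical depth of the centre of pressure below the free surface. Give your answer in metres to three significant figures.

γ = ρg = 1134 × 9.81 / 1000 = 11.12454 kN/m³.
Let θ = 59° be the plate's angle to the horizontal; measure y along the incline from where the plane meets the free surface. Vertical depth h = y·sinθ with sinθ = 0.857167.
The centroid is at the centre, 1.35 m below the top of the plate, so y_c = 1.9 + 1.35 = 3.25 m and h_c = 3.25 × 0.857167 = 2.78579 m.
A = π(1.35)² = 5.72555 m².
Resultant F = γ·h_c·A = 11.12454 × 2.78579 × 5.72555 = 177.438 kN.
I_c = πr⁴/4 = π × 1.35⁴/4 = 2.6087 m⁴.
Centre of pressure: y_p = y_c + I_c/(y_c·A) = 3.25 + 2.6087/(3.25 × 5.72555) = 3.25 + 0.140192 = 3.39019 m along the plane.
Vertically, h_p = y_p·sinθ = 3.39019 × 0.857167 = 2.90596 m.

h_p = 2.91 m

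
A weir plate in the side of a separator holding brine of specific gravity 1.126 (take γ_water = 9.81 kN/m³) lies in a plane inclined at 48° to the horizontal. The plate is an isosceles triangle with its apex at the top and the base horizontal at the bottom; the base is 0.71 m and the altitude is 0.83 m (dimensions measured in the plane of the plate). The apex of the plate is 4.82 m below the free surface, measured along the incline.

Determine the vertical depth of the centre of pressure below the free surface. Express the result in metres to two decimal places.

γ = 1.126 × 9.81 = 11.04606 kN/m³.
Let θ = 48° be the plate's angle to the horizontal; measure y along the incline from where the plane meets the free surface. Vertical depth h = y·sinθ with sinθ = 0.743145.
With the apex up, the centroid sits 2h/3 = 2 × 0.83/3 = 0.553333 m below the apex, so y_c = 4.82 + 0.553333 = 5.37333 m and h_c = 5.37333 × 0.743145 = 3.99316 m.
A = ½ × 0.71 × 0.83 = 0.29465 m².
Resultant F = γ·h_c·A = 11.04606 × 3.99316 × 0.29465 = 12.9966 kN.
I_c = b·h³/36 = 0.71 × 0.83³/36 = 0.0112769 m⁴.
Centre of pressure: y_p = y_c + I_c/(y_c·A) = 5.37333 + 0.0112769/(5.37333 × 0.29465) = 5.37333 + 0.00712262 = 5.38045 m along the plane.
Vertically, h_p = y_p·sinθ = 5.38045 × 0.743145 = 3.99845 m.

h_p = 4.00 m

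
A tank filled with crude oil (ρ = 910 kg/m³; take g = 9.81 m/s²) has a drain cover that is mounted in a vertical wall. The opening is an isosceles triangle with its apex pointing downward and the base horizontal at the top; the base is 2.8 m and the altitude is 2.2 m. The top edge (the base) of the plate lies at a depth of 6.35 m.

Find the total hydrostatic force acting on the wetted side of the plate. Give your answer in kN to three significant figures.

γ = ρg = 910 × 9.81 / 1000 = 8.9271 kN/m³.
With the apex down, the centroid sits h/3 = 2.2/3 = 0.733333 m below the base (the top edge), so the centroid depth is h_c = 6.35 + 0.733333 = 7.08333 m.
A = ½ × 2.8 × 2.2 = 3.08 m².
Resultant F = γ·h_c·A = 8.9271 × 7.08333 × 3.08 = 194.759 kN.

F ≈ 195 kN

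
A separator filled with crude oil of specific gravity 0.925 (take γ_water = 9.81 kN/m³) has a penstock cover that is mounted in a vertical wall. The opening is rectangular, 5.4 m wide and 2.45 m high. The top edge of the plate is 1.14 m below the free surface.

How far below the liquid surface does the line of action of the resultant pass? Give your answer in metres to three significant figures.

γ = 0.925 × 9.81 = 9.07425 kN/m³.
The centroid lies 2.45/2 = 1.225 m below the top edge, so the centroid depth is h_c = 1.14 + 1.225 = 2.365 m.
A = 5.4 × 2.45 = 13.23 m².
Resultant F = γ·h_c·A = 9.07425 × 2.365 × 13.23 = 283.924 kN.
I_c = b·h³/12 = 5.4 × 2.45³/12 = 6.61776 m⁴.
Centre of pressure: y_p = y_c + I_c/(y_c·A) = 2.365 + 6.61776/(2.365 × 13.23) = 2.365 + 0.211505 = 2.57651 m along the plane.

h_p = 2.58 m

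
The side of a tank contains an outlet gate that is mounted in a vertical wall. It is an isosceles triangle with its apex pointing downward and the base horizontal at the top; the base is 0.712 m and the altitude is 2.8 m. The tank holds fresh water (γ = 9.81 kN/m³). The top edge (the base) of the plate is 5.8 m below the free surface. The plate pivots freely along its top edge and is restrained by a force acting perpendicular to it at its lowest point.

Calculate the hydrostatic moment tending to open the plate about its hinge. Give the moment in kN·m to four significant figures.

M ≈ 65.71 kN·m

γ = 9.81 kN/m³.
With the apex down, the centroid sits h/3 = 2.8/3 = 0.933333 m below the base (the top edge), so the centroid depth is h_c = 5.8 + 0.933333 = 6.73333 m.
A = ½ × 0.712 × 2.8 = 0.9968 m².
Resultant F = γ·h_c·A = 9.81 × 6.73333 × 0.9968 = 65.8426 kN.
I_c = b·h³/36 = 0.712 × 2.8³/36 = 0.434162 m⁴.
Centre of pressure: y_p = y_c + I_c/(y_c·A) = 6.73333 + 0.434162/(6.73333 × 0.9968) = 6.73333 + 0.0646865 = 6.79802 m along the plane.
The resultant acts 0.933333 + 0.0646865 = 0.998019 m (along the plate) below the hinge at the top edge, so the moment about the hinge is M = F × 0.998019 = 65.8426 × 0.998019 = 65.7122 kN·m.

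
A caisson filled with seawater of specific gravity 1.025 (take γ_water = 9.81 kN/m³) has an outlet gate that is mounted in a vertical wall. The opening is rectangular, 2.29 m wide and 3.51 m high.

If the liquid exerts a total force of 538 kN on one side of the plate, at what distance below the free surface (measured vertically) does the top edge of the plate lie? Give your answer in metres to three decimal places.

γ = 1.025 × 9.81 = 10.05525 kN/m³.
A = 2.29 × 3.51 = 8.0379 m².
From F = γ·h_c·A, the centroid depth is h_c = 538/(10.05525 × 8.0379) = 6.65651 m.
The centroid lies 3.51/2 = 1.755 m below the top edge, so the top edge sits at h_top = 6.65651 − 1.755 = 4.90151 m below the surface.

d_top ≈ 4.902 m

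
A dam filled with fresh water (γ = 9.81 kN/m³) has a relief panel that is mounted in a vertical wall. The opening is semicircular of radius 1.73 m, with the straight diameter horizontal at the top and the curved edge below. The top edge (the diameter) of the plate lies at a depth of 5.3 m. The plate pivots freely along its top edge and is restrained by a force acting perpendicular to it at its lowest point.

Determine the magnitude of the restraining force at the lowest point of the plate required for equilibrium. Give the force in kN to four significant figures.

γ = 9.81 kN/m³.
The centroid of a semicircle lies 4r/(3π) = 0.734235 m from the diameter, here below the top edge, so the centroid depth is h_c = 5.3 + 0.734235 = 6.03423 m.
A = πr²/2 = π × 1.73²/2 = 4.70124 m².
Resultant F = γ·h_c·A = 9.81 × 6.03423 × 4.70124 = 278.294 kN.
I_c = (π/8 − 8/(9π))·r⁴ = 0.109757 × 1.73⁴ = 0.983143 m⁴.
Centre of pressure: y_p = y_c + I_c/(y_c·A) = 6.03423 + 0.983143/(6.03423 × 4.70124) = 6.03423 + 0.0346563 = 6.06889 m along the plane.
The resultant acts 0.734235 + 0.0346563 = 0.768891 m (along the plate) below the hinge at the top edge, so the moment about the hinge is M = F × 0.768891 = 278.294 × 0.768891 = 213.978 kN·m.
A normal force at the bottom, 1.73 m from the hinge, must supply this moment: P = 213.978/1.73 = 123.687 kN.

P ≈ 123.7 kN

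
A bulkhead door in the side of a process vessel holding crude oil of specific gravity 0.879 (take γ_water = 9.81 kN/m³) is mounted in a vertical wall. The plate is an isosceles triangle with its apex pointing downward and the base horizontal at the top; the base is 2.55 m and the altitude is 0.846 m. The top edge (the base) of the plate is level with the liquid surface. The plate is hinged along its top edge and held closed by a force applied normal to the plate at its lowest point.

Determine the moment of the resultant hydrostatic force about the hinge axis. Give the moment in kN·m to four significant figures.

γ = 0.879 × 9.81 = 8.62299 kN/m³.
With the apex down, the centroid sits h/3 = 0.846/3 = 0.282 m below the base (the top edge), so the centroid depth is h_c = 0.282 m.
A = ½ × 2.55 × 0.846 = 1.07865 m².
Resultant F = γ·h_c·A = 8.62299 × 0.282 × 1.07865 = 2.62294 kN.
I_c = b·h³/36 = 2.55 × 0.846³/36 = 0.0428893 m⁴.
Centre of pressure: y_p = y_c + I_c/(y_c·A) = 0.282 + 0.0428893/(0.282 × 1.07865) = 0.282 + 0.141 = 0.423 m along the plane.
The resultant acts 0.282 + 0.141 = 0.423 m (along the plate) below the hinge at the top edge, so the moment about the hinge is M = F × 0.423 = 2.62294 × 0.423 = 1.1095 kN·m.

M ≈ 1.110 kN·m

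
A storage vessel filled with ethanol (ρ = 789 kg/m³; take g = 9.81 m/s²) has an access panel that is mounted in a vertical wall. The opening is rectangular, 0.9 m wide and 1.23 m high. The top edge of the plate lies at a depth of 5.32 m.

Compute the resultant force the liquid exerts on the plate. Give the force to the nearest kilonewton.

F ≈ 51 kN

γ = ρg = 789 × 9.81 / 1000 = 7.74009 kN/m³.
The centroid lies 1.23/2 = 0.615 m below the top edge, so the centroid depth is h_c = 5.32 + 0.615 = 5.935 m.
A = 0.9 × 1.23 = 1.107 m².
Resultant F = γ·h_c·A = 7.74009 × 5.935 × 1.107 = 50.8527 kN.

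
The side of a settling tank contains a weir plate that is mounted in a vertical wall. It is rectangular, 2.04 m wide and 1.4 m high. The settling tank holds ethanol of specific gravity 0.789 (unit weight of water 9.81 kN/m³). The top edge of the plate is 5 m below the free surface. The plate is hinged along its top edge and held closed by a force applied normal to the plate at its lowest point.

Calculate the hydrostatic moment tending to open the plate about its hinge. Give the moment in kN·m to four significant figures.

M ≈ 91.81 kN·m

γ = 0.789 × 9.81 = 7.74009 kN/m³.
The centroid lies 1.4/2 = 0.7 m below the top edge, so the centroid depth is h_c = 5 + 0.7 = 5.7 m.
A = 2.04 × 1.4 = 2.856 m².
Resultant F = γ·h_c·A = 7.74009 × 5.7 × 2.856 = 126.002 kN.
I_c = b·h³/12 = 2.04 × 1.4³/12 = 0.46648 m⁴.
Centre of pressure: y_p = y_c + I_c/(y_c·A) = 5.7 + 0.46648/(5.7 × 2.856) = 5.7 + 0.028655 = 5.72865 m along the plane.
The resultant acts 0.7 + 0.028655 = 0.728655 m (along the plate) below the hinge at the top edge, so the moment about the hinge is M = F × 0.728655 = 126.002 × 0.728655 = 91.812 kN·m.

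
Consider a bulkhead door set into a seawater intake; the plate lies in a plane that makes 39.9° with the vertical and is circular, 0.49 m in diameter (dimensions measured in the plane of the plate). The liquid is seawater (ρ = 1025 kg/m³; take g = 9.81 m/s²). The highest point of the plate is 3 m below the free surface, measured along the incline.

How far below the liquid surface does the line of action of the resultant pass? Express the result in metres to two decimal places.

h_p = 2.49 m

γ = ρg = 1025 × 9.81 / 1000 = 10.05525 kN/m³.
The plate makes 39.9° with the vertical, i.e. θ = 90° − 39.9° = 50.1° to the horizontal. Measuring y along the incline from the free-surface line, vertical depth h = y·sinθ with sinθ = 0.767165.
The centroid is at the centre, 0.245 m below the top of the plate, so y_c = 3 + 0.245 = 3.245 m and h_c = 3.245 × 0.767165 = 2.48945 m.
A = π(0.245)² = 0.188574 m².
Resultant F = γ·h_c·A = 10.05525 × 2.48945 × 0.188574 = 4.72039 kN.
I_c = πr⁴/4 = π × 0.245⁴/4 = 0.00282979 m⁴.
Centre of pressure: y_p = y_c + I_c/(y_c·A) = 3.245 + 0.00282979/(3.245 × 0.188574) = 3.245 + 0.00462442 = 3.24962 m along the plane.
Vertically, h_p = y_p·sinθ = 3.24962 × 0.767165 = 2.49299 m.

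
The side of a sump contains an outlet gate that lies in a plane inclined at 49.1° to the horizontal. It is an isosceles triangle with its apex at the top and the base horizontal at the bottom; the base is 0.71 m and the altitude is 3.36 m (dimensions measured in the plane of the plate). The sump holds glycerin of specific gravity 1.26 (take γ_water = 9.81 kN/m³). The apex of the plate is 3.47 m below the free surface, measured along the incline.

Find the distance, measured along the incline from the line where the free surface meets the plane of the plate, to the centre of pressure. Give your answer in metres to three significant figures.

γ = 1.26 × 9.81 = 12.3606 kN/m³.
Let θ = 49.1° be the plate's angle to the horizontal; measure y along the incline from where the plane meets the free surface. Vertical depth h = y·sinθ with sinθ = 0.755853.
With the apex up, the centroid sits 2h/3 = 2 × 3.36/3 = 2.24 m below the apex, so y_c = 3.47 + 2.24 = 5.71 m and h_c = 5.71 × 0.755853 = 4.31592 m.
A = ½ × 0.71 × 3.36 = 1.1928 m².
Resultant F = γ·h_c·A = 12.3606 × 4.31592 × 1.1928 = 63.6327 kN.
I_c = b·h³/36 = 0.71 × 3.36³/36 = 0.748124 m⁴.
Centre of pressure: y_p = y_c + I_c/(y_c·A) = 5.71 + 0.748124/(5.71 × 1.1928) = 5.71 + 0.109842 = 5.81984 m along the plane.

y_p = 5.82 m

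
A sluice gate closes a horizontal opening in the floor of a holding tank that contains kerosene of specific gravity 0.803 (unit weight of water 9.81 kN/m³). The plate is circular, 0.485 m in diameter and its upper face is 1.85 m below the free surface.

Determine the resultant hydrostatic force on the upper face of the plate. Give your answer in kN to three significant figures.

γ = 0.803 × 9.81 = 7.87743 kN/m³.
The plate is horizontal, so pressure is uniform at p = γ·h = 7.87743 × 1.85 = 14.5732 kN/m².
A = π(0.2425)² = 0.184745 m².
F = p·A = 14.5732 × 0.184745 = 2.69233 kN.

F ≈ 2.69 kN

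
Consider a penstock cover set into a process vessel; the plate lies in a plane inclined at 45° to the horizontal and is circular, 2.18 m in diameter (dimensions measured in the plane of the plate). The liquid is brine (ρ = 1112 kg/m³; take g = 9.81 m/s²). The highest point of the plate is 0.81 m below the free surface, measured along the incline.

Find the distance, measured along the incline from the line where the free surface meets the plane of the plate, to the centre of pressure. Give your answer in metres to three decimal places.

y_p = 2.056 m

γ = ρg = 1112 × 9.81 / 1000 = 10.90872 kN/m³.
Let θ = 45° be the plate's angle to the horizontal; measure y along the incline from where the plane meets the free surface. Vertical depth h = y·sinθ with sinθ = 0.707107.
The centroid is at the centre, 1.09 m below the top of the plate, so y_c = 0.81 + 1.09 = 1.9 m and h_c = 1.9 × 0.707107 = 1.3435 m.
A = π(1.09)² = 3.73253 m².
Resultant F = γ·h_c·A = 10.90872 × 1.3435 × 3.73253 = 54.7035 kN.
I_c = πr⁴/4 = π × 1.09⁴/4 = 1.10865 m⁴.
Centre of pressure: y_p = y_c + I_c/(y_c·A) = 1.9 + 1.10865/(1.9 × 3.73253) = 1.9 + 0.156328 = 2.05633 m along the plane.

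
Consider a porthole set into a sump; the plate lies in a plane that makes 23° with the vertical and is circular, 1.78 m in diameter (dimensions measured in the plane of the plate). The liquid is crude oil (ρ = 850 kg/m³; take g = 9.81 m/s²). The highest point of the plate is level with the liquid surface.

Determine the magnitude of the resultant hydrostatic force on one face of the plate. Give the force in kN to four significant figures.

F ≈ 17.00 kN

γ = ρg = 850 × 9.81 / 1000 = 8.3385 kN/m³.
The plate makes 23° with the vertical, i.e. θ = 90° − 23° = 67° to the horizontal. Measuring y along the incline from the free-surface line, vertical depth h = y·sinθ with sinθ = 0.920505.
The centroid is at the centre, 0.89 m below the top of the plate, so y_c = 0.89 m and h_c = 0.89 × 0.920505 = 0.819249 m.
A = π(0.89)² = 2.48846 m².
Resultant F = γ·h_c·A = 8.3385 × 0.819249 × 2.48846 = 16.9994 kN.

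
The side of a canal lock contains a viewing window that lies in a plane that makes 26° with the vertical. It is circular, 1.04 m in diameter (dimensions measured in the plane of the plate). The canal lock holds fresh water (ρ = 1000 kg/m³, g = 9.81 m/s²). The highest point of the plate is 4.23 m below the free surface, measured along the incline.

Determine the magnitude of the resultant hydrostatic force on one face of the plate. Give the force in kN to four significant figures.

F ≈ 35.58 kN

γ = ρg = 1000 × 9.81 = 9810 N/m³ = 9.81 kN/m³.
The plate makes 26° with the vertical, i.e. θ = 90° − 26° = 64° to the horizontal. Measuring y along the incline from the free-surface line, vertical depth h = y·sinθ with sinθ = 0.898794.
The centroid is at the centre, 0.52 m below the top of the plate, so y_c = 4.23 + 0.52 = 4.75 m and h_c = 4.75 × 0.898794 = 4.26927 m.
A = π(0.52)² = 0.849487 m².
Resultant F = γ·h_c·A = 9.81 × 4.26927 × 0.849487 = 35.5778 kN.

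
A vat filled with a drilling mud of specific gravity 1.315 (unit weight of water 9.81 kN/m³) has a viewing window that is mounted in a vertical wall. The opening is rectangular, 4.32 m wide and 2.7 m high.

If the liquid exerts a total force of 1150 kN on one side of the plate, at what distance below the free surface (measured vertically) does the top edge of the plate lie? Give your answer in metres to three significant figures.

d_top ≈ 6.29 m

γ = 1.315 × 9.81 = 12.90015 kN/m³.
A = 4.32 × 2.7 = 11.664 m².
From F = γ·h_c·A, the centroid depth is h_c = 1150/(12.90015 × 11.664) = 7.64285 m.
The centroid lies 2.7/2 = 1.35 m below the top edge, so the top edge sits at h_top = 7.64285 − 1.35 = 6.29285 m below the surface.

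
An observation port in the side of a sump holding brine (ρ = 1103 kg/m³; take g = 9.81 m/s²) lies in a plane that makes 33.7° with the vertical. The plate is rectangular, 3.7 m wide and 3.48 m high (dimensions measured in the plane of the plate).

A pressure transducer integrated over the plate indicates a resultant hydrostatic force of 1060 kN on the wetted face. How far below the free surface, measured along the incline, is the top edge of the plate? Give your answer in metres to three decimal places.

y_top ≈ 7.405 m

γ = ρg = 1103 × 9.81 / 1000 = 10.82043 kN/m³.
A = 3.7 × 3.48 = 12.876 m².
From F = γ·h_c·A, the centroid depth is h_c = 1060/(10.82043 × 12.876) = 7.60817 m.
The plate makes 33.7° with the vertical, i.e. θ = 90° − 33.7° = 56.3° to the horizontal. Measuring y along the incline from the free-surface line, vertical depth h = y·sinθ with sinθ = 0.831954.
Along the incline, y_c = h_c/sinθ = 7.60817/0.831954 = 9.14494 m.
The centroid lies 3.48/2 = 1.74 m below the top edge, so the top edge sits at y_top = 9.14494 − 1.74 = 7.40494 m along the incline.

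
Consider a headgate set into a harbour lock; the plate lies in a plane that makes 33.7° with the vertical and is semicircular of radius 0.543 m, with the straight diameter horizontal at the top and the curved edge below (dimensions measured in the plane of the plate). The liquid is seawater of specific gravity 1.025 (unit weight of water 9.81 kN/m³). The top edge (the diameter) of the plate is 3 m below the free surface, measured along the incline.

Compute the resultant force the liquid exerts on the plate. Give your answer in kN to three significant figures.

F ≈ 12.5 kN

γ = 1.025 × 9.81 = 10.05525 kN/m³.
The plate makes 33.7° with the vertical, i.e. θ = 90° − 33.7° = 56.3° to the horizontal. Measuring y along the incline from the free-surface line, vertical depth h = y·sinθ with sinθ = 0.831954.
The centroid of a semicircle lies 4r/(3π) = 0.230456 m from the diameter, here below the top edge, so y_c = 3 + 0.230456 = 3.23046 m and h_c = 3.23046 × 0.831954 = 2.68759 m.
A = πr²/2 = π × 0.543²/2 = 0.463148 m².
Resultant F = γ·h_c·A = 10.05525 × 2.68759 × 0.463148 = 12.5163 kN.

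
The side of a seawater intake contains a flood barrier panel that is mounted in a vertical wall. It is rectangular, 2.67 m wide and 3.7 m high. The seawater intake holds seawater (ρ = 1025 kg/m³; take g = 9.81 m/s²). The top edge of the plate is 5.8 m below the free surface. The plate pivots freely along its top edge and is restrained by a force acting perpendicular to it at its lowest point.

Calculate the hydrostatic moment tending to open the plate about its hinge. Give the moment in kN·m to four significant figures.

M ≈ 1519 kN·m

γ = ρg = 1025 × 9.81 / 1000 = 10.05525 kN/m³.
The centroid lies 3.7/2 = 1.85 m below the top edge, so the centroid depth is h_c = 5.8 + 1.85 = 7.65 m.
A = 2.67 × 3.7 = 9.879 m².
Resultant F = γ·h_c·A = 10.05525 × 7.65 × 9.879 = 759.919 kN.
I_c = b·h³/12 = 2.67 × 3.7³/12 = 11.2703 m⁴.
Centre of pressure: y_p = y_c + I_c/(y_c·A) = 7.65 + 11.2703/(7.65 × 9.879) = 7.65 + 0.149129 = 7.79913 m along the plane.
The resultant acts 1.85 + 0.149129 = 1.99913 m (along the plate) below the hinge at the top edge, so the moment about the hinge is M = F × 1.99913 = 759.919 × 1.99913 = 1519.18 kN·m.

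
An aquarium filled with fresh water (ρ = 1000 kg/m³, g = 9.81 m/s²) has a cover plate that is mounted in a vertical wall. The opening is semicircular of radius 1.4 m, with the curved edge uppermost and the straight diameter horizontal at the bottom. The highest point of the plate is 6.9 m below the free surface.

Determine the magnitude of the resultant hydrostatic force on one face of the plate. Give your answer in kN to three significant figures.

F ≈ 233 kN

γ = ρg = 1000 × 9.81 = 9810 N/m³ = 9.81 kN/m³.
The centroid lies 4r/(3π) = 0.594178 m above the diameter, so r − 4r/(3π) = 1.4 − 0.594178 = 0.805822 m below the topmost point, so the centroid depth is h_c = 6.9 + 0.805822 = 7.70582 m.
A = πr²/2 = π × 1.4²/2 = 3.07876 m².
Resultant F = γ·h_c·A = 9.81 × 7.70582 × 3.07876 = 232.736 kN.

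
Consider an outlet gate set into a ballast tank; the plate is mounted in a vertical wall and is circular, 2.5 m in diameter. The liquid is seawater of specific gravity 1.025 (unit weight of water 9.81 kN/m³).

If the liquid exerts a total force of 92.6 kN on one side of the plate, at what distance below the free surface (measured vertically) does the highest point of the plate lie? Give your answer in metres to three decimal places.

γ = 1.025 × 9.81 = 10.05525 kN/m³.
A = π(1.25)² = 4.90874 m².
From F = γ·h_c·A, the centroid depth is h_c = 92.6/(10.05525 × 4.90874) = 1.87607 m.
The centroid is at the centre, 1.25 m below the top of the plate, so the highest point sits at h_top = 1.87607 − 1.25 = 0.62607 m below the surface.

d_top ≈ 0.626 m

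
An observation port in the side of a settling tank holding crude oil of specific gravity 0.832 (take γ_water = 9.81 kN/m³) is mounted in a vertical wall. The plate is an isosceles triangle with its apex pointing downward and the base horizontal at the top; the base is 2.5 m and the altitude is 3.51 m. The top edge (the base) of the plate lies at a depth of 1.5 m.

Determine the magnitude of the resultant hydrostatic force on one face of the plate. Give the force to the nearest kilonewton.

F ≈ 96 kN

γ = 0.832 × 9.81 = 8.16192 kN/m³.
With the apex down, the centroid sits h/3 = 3.51/3 = 1.17 m below the base (the top edge), so the centroid depth is h_c = 1.5 + 1.17 = 2.67 m.
A = ½ × 2.5 × 3.51 = 4.3875 m².
Resultant F = γ·h_c·A = 8.16192 × 2.67 × 4.3875 = 95.6138 kN.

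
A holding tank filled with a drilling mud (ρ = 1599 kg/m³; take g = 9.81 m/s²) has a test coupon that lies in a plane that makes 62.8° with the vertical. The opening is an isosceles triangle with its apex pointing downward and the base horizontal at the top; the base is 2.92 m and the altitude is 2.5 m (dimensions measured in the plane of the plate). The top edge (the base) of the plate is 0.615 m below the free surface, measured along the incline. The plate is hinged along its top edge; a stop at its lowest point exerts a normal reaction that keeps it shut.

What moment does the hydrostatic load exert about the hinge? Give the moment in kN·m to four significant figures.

γ = ρg = 1599 × 9.81 / 1000 = 15.68619 kN/m³.
The plate makes 62.8° with the vertical, i.e. θ = 90° − 62.8° = 27.2° to the horizontal. Measuring y along the incline from the free-surface line, vertical depth h = y·sinθ with sinθ = 0.457098.
With the apex down, the centroid sits h/3 = 2.5/3 = 0.833333 m below the base (the top edge), so y_c = 0.615 + 0.833333 = 1.44833 m and h_c = 1.44833 × 0.457098 = 0.662029 m.
A = ½ × 2.92 × 2.5 = 3.65 m².
Resultant F = γ·h_c·A = 15.68619 × 0.662029 × 3.65 = 37.9042 kN.
I_c = b·h³/36 = 2.92 × 2.5³/36 = 1.26736 m⁴.
Centre of pressure: y_p = y_c + I_c/(y_c·A) = 1.44833 + 1.26736/(1.44833 × 3.65) = 1.44833 + 0.23974 = 1.68807 m along the plane.
The resultant acts 0.833333 + 0.23974 = 1.07307 m (along the plate) below the hinge at the top edge, so the moment about the hinge is M = F × 1.07307 = 37.9042 × 1.07307 = 40.6739 kN·m.

M ≈ 40.67 kN·m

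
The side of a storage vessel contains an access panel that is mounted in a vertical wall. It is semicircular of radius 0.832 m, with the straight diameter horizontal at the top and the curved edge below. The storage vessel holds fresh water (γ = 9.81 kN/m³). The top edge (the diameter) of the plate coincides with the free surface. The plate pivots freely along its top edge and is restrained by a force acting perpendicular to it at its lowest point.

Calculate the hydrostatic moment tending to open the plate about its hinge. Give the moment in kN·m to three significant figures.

M ≈ 1.85 kN·m

γ = 9.81 kN/m³.
The centroid of a semicircle lies 4r/(3π) = 0.353112 m from the diameter, here below the top edge, so the centroid depth is h_c = 0.353112 m.
A = πr²/2 = π × 0.832²/2 = 1.08734 m².
Resultant F = γ·h_c·A = 9.81 × 0.353112 × 1.08734 = 3.76658 kN.
I_c = (π/8 − 8/(9π))·r⁴ = 0.109757 × 0.832⁴ = 0.0525927 m⁴.
Centre of pressure: y_p = y_c + I_c/(y_c·A) = 0.353112 + 0.0525927/(0.353112 × 1.08734) = 0.353112 + 0.136977 = 0.490089 m along the plane.
The resultant acts 0.353112 + 0.136977 = 0.490089 m (along the plate) below the hinge at the top edge, so the moment about the hinge is M = F × 0.490089 = 3.76658 × 0.490089 = 1.84596 kN·m.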